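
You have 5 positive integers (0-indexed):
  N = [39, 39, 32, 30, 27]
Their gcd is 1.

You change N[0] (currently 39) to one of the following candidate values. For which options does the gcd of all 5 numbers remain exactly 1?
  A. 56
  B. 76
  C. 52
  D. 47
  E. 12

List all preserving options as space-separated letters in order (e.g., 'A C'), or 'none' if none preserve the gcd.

Answer: A B C D E

Derivation:
Old gcd = 1; gcd of others (without N[0]) = 1
New gcd for candidate v: gcd(1, v). Preserves old gcd iff gcd(1, v) = 1.
  Option A: v=56, gcd(1,56)=1 -> preserves
  Option B: v=76, gcd(1,76)=1 -> preserves
  Option C: v=52, gcd(1,52)=1 -> preserves
  Option D: v=47, gcd(1,47)=1 -> preserves
  Option E: v=12, gcd(1,12)=1 -> preserves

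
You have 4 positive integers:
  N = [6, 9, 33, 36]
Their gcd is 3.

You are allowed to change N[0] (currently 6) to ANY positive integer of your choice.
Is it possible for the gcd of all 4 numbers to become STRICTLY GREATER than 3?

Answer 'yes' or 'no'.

Current gcd = 3
gcd of all OTHER numbers (without N[0]=6): gcd([9, 33, 36]) = 3
The new gcd after any change is gcd(3, new_value).
This can be at most 3.
Since 3 = old gcd 3, the gcd can only stay the same or decrease.

Answer: no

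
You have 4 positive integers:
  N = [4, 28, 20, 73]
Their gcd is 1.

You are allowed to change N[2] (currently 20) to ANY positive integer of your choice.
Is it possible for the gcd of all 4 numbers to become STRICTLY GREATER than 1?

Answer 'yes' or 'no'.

Answer: no

Derivation:
Current gcd = 1
gcd of all OTHER numbers (without N[2]=20): gcd([4, 28, 73]) = 1
The new gcd after any change is gcd(1, new_value).
This can be at most 1.
Since 1 = old gcd 1, the gcd can only stay the same or decrease.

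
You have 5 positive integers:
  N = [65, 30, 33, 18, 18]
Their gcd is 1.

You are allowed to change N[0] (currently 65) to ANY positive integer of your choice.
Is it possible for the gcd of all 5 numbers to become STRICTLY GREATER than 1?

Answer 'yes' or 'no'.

Current gcd = 1
gcd of all OTHER numbers (without N[0]=65): gcd([30, 33, 18, 18]) = 3
The new gcd after any change is gcd(3, new_value).
This can be at most 3.
Since 3 > old gcd 1, the gcd CAN increase (e.g., set N[0] = 3).

Answer: yes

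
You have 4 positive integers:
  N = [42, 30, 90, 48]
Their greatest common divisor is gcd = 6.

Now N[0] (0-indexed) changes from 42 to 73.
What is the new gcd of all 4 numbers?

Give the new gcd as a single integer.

Answer: 1

Derivation:
Numbers: [42, 30, 90, 48], gcd = 6
Change: index 0, 42 -> 73
gcd of the OTHER numbers (without index 0): gcd([30, 90, 48]) = 6
New gcd = gcd(g_others, new_val) = gcd(6, 73) = 1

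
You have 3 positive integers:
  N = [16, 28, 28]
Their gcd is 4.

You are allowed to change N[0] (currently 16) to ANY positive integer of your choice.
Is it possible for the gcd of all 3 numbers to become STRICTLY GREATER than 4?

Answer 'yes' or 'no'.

Answer: yes

Derivation:
Current gcd = 4
gcd of all OTHER numbers (without N[0]=16): gcd([28, 28]) = 28
The new gcd after any change is gcd(28, new_value).
This can be at most 28.
Since 28 > old gcd 4, the gcd CAN increase (e.g., set N[0] = 28).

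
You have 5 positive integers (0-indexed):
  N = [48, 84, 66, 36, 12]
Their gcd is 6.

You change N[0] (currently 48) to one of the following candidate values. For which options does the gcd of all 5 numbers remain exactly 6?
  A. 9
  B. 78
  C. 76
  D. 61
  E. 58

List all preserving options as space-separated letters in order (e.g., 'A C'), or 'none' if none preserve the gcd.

Old gcd = 6; gcd of others (without N[0]) = 6
New gcd for candidate v: gcd(6, v). Preserves old gcd iff gcd(6, v) = 6.
  Option A: v=9, gcd(6,9)=3 -> changes
  Option B: v=78, gcd(6,78)=6 -> preserves
  Option C: v=76, gcd(6,76)=2 -> changes
  Option D: v=61, gcd(6,61)=1 -> changes
  Option E: v=58, gcd(6,58)=2 -> changes

Answer: B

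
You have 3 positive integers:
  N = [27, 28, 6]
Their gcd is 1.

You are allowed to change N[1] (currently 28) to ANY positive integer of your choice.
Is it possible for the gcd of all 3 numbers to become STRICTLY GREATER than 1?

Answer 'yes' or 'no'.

Answer: yes

Derivation:
Current gcd = 1
gcd of all OTHER numbers (without N[1]=28): gcd([27, 6]) = 3
The new gcd after any change is gcd(3, new_value).
This can be at most 3.
Since 3 > old gcd 1, the gcd CAN increase (e.g., set N[1] = 3).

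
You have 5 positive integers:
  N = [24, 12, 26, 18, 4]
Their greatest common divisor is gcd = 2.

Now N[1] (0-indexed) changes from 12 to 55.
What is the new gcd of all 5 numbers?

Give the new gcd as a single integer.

Numbers: [24, 12, 26, 18, 4], gcd = 2
Change: index 1, 12 -> 55
gcd of the OTHER numbers (without index 1): gcd([24, 26, 18, 4]) = 2
New gcd = gcd(g_others, new_val) = gcd(2, 55) = 1

Answer: 1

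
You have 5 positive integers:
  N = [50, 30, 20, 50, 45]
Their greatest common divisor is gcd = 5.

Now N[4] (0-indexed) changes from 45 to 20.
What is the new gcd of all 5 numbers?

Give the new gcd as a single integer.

Answer: 10

Derivation:
Numbers: [50, 30, 20, 50, 45], gcd = 5
Change: index 4, 45 -> 20
gcd of the OTHER numbers (without index 4): gcd([50, 30, 20, 50]) = 10
New gcd = gcd(g_others, new_val) = gcd(10, 20) = 10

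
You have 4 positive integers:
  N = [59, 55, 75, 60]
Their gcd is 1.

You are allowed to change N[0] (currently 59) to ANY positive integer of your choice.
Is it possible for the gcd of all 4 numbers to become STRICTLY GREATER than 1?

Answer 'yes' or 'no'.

Answer: yes

Derivation:
Current gcd = 1
gcd of all OTHER numbers (without N[0]=59): gcd([55, 75, 60]) = 5
The new gcd after any change is gcd(5, new_value).
This can be at most 5.
Since 5 > old gcd 1, the gcd CAN increase (e.g., set N[0] = 5).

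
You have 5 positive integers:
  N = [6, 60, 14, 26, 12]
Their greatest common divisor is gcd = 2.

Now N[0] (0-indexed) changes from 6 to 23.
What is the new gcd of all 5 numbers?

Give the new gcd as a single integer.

Answer: 1

Derivation:
Numbers: [6, 60, 14, 26, 12], gcd = 2
Change: index 0, 6 -> 23
gcd of the OTHER numbers (without index 0): gcd([60, 14, 26, 12]) = 2
New gcd = gcd(g_others, new_val) = gcd(2, 23) = 1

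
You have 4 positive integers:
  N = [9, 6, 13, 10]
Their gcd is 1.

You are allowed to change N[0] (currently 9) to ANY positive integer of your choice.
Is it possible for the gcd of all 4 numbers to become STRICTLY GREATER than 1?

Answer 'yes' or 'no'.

Answer: no

Derivation:
Current gcd = 1
gcd of all OTHER numbers (without N[0]=9): gcd([6, 13, 10]) = 1
The new gcd after any change is gcd(1, new_value).
This can be at most 1.
Since 1 = old gcd 1, the gcd can only stay the same or decrease.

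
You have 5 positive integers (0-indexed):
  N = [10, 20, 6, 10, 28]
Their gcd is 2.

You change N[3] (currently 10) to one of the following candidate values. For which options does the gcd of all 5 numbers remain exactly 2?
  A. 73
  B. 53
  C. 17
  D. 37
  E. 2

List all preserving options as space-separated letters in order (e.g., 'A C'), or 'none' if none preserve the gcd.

Answer: E

Derivation:
Old gcd = 2; gcd of others (without N[3]) = 2
New gcd for candidate v: gcd(2, v). Preserves old gcd iff gcd(2, v) = 2.
  Option A: v=73, gcd(2,73)=1 -> changes
  Option B: v=53, gcd(2,53)=1 -> changes
  Option C: v=17, gcd(2,17)=1 -> changes
  Option D: v=37, gcd(2,37)=1 -> changes
  Option E: v=2, gcd(2,2)=2 -> preserves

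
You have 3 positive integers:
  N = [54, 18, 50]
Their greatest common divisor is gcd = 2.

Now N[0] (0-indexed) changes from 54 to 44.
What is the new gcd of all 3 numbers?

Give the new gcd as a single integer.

Numbers: [54, 18, 50], gcd = 2
Change: index 0, 54 -> 44
gcd of the OTHER numbers (without index 0): gcd([18, 50]) = 2
New gcd = gcd(g_others, new_val) = gcd(2, 44) = 2

Answer: 2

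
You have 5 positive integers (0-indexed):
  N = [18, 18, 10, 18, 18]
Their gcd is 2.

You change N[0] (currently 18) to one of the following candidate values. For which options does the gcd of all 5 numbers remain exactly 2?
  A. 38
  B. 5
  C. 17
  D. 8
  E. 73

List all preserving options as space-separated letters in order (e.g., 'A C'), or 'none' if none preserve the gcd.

Answer: A D

Derivation:
Old gcd = 2; gcd of others (without N[0]) = 2
New gcd for candidate v: gcd(2, v). Preserves old gcd iff gcd(2, v) = 2.
  Option A: v=38, gcd(2,38)=2 -> preserves
  Option B: v=5, gcd(2,5)=1 -> changes
  Option C: v=17, gcd(2,17)=1 -> changes
  Option D: v=8, gcd(2,8)=2 -> preserves
  Option E: v=73, gcd(2,73)=1 -> changes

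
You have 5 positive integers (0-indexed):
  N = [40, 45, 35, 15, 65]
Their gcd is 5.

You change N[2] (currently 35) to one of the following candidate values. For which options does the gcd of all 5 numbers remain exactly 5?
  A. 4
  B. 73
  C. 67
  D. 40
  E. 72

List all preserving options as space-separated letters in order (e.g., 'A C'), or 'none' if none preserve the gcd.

Answer: D

Derivation:
Old gcd = 5; gcd of others (without N[2]) = 5
New gcd for candidate v: gcd(5, v). Preserves old gcd iff gcd(5, v) = 5.
  Option A: v=4, gcd(5,4)=1 -> changes
  Option B: v=73, gcd(5,73)=1 -> changes
  Option C: v=67, gcd(5,67)=1 -> changes
  Option D: v=40, gcd(5,40)=5 -> preserves
  Option E: v=72, gcd(5,72)=1 -> changes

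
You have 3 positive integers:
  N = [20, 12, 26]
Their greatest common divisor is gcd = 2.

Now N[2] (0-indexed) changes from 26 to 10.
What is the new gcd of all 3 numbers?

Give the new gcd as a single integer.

Answer: 2

Derivation:
Numbers: [20, 12, 26], gcd = 2
Change: index 2, 26 -> 10
gcd of the OTHER numbers (without index 2): gcd([20, 12]) = 4
New gcd = gcd(g_others, new_val) = gcd(4, 10) = 2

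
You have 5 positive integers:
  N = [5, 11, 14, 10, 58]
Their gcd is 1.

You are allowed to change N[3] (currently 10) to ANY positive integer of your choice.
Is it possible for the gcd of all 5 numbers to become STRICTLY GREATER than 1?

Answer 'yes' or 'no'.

Current gcd = 1
gcd of all OTHER numbers (without N[3]=10): gcd([5, 11, 14, 58]) = 1
The new gcd after any change is gcd(1, new_value).
This can be at most 1.
Since 1 = old gcd 1, the gcd can only stay the same or decrease.

Answer: no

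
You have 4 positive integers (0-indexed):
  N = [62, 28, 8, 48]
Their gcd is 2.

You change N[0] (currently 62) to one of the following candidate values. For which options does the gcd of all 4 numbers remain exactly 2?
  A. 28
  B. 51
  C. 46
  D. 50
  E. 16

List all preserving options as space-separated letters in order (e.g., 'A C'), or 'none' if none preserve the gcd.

Answer: C D

Derivation:
Old gcd = 2; gcd of others (without N[0]) = 4
New gcd for candidate v: gcd(4, v). Preserves old gcd iff gcd(4, v) = 2.
  Option A: v=28, gcd(4,28)=4 -> changes
  Option B: v=51, gcd(4,51)=1 -> changes
  Option C: v=46, gcd(4,46)=2 -> preserves
  Option D: v=50, gcd(4,50)=2 -> preserves
  Option E: v=16, gcd(4,16)=4 -> changes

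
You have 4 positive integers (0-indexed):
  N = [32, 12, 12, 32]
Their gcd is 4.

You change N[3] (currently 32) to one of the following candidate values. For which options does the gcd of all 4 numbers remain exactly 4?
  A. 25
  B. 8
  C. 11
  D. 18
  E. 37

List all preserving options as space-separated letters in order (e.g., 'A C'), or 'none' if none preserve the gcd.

Answer: B

Derivation:
Old gcd = 4; gcd of others (without N[3]) = 4
New gcd for candidate v: gcd(4, v). Preserves old gcd iff gcd(4, v) = 4.
  Option A: v=25, gcd(4,25)=1 -> changes
  Option B: v=8, gcd(4,8)=4 -> preserves
  Option C: v=11, gcd(4,11)=1 -> changes
  Option D: v=18, gcd(4,18)=2 -> changes
  Option E: v=37, gcd(4,37)=1 -> changes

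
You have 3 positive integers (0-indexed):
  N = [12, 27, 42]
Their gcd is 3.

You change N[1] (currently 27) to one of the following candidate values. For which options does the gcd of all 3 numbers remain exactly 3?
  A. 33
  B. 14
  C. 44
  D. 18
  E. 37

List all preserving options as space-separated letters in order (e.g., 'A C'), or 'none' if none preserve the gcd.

Old gcd = 3; gcd of others (without N[1]) = 6
New gcd for candidate v: gcd(6, v). Preserves old gcd iff gcd(6, v) = 3.
  Option A: v=33, gcd(6,33)=3 -> preserves
  Option B: v=14, gcd(6,14)=2 -> changes
  Option C: v=44, gcd(6,44)=2 -> changes
  Option D: v=18, gcd(6,18)=6 -> changes
  Option E: v=37, gcd(6,37)=1 -> changes

Answer: A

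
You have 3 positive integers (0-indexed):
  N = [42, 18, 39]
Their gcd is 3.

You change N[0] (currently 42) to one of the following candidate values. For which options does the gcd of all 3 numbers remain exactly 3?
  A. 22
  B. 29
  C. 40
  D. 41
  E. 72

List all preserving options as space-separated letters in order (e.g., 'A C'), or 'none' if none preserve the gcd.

Old gcd = 3; gcd of others (without N[0]) = 3
New gcd for candidate v: gcd(3, v). Preserves old gcd iff gcd(3, v) = 3.
  Option A: v=22, gcd(3,22)=1 -> changes
  Option B: v=29, gcd(3,29)=1 -> changes
  Option C: v=40, gcd(3,40)=1 -> changes
  Option D: v=41, gcd(3,41)=1 -> changes
  Option E: v=72, gcd(3,72)=3 -> preserves

Answer: E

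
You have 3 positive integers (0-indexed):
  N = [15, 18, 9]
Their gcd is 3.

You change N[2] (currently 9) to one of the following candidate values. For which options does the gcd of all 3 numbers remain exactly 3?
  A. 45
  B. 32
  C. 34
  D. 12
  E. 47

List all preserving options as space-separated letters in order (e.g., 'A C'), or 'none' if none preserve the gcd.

Old gcd = 3; gcd of others (without N[2]) = 3
New gcd for candidate v: gcd(3, v). Preserves old gcd iff gcd(3, v) = 3.
  Option A: v=45, gcd(3,45)=3 -> preserves
  Option B: v=32, gcd(3,32)=1 -> changes
  Option C: v=34, gcd(3,34)=1 -> changes
  Option D: v=12, gcd(3,12)=3 -> preserves
  Option E: v=47, gcd(3,47)=1 -> changes

Answer: A D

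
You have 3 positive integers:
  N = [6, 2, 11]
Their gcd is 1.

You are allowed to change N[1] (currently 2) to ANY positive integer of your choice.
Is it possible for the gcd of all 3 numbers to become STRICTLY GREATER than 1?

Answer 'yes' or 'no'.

Answer: no

Derivation:
Current gcd = 1
gcd of all OTHER numbers (without N[1]=2): gcd([6, 11]) = 1
The new gcd after any change is gcd(1, new_value).
This can be at most 1.
Since 1 = old gcd 1, the gcd can only stay the same or decrease.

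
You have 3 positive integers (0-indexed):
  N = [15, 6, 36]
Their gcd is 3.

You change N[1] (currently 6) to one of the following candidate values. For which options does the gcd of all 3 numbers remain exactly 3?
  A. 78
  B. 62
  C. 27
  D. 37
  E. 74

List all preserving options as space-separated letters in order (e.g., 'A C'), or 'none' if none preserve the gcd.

Answer: A C

Derivation:
Old gcd = 3; gcd of others (without N[1]) = 3
New gcd for candidate v: gcd(3, v). Preserves old gcd iff gcd(3, v) = 3.
  Option A: v=78, gcd(3,78)=3 -> preserves
  Option B: v=62, gcd(3,62)=1 -> changes
  Option C: v=27, gcd(3,27)=3 -> preserves
  Option D: v=37, gcd(3,37)=1 -> changes
  Option E: v=74, gcd(3,74)=1 -> changes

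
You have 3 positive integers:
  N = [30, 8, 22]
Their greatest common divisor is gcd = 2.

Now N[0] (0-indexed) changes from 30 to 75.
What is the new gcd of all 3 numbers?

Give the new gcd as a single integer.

Numbers: [30, 8, 22], gcd = 2
Change: index 0, 30 -> 75
gcd of the OTHER numbers (without index 0): gcd([8, 22]) = 2
New gcd = gcd(g_others, new_val) = gcd(2, 75) = 1

Answer: 1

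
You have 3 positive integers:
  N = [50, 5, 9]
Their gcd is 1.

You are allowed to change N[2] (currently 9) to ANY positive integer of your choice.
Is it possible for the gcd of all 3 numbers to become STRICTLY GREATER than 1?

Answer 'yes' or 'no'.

Answer: yes

Derivation:
Current gcd = 1
gcd of all OTHER numbers (without N[2]=9): gcd([50, 5]) = 5
The new gcd after any change is gcd(5, new_value).
This can be at most 5.
Since 5 > old gcd 1, the gcd CAN increase (e.g., set N[2] = 5).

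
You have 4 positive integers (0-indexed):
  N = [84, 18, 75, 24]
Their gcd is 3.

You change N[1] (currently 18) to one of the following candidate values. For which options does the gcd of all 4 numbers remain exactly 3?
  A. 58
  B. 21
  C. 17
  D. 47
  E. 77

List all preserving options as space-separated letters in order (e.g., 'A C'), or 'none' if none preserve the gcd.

Answer: B

Derivation:
Old gcd = 3; gcd of others (without N[1]) = 3
New gcd for candidate v: gcd(3, v). Preserves old gcd iff gcd(3, v) = 3.
  Option A: v=58, gcd(3,58)=1 -> changes
  Option B: v=21, gcd(3,21)=3 -> preserves
  Option C: v=17, gcd(3,17)=1 -> changes
  Option D: v=47, gcd(3,47)=1 -> changes
  Option E: v=77, gcd(3,77)=1 -> changes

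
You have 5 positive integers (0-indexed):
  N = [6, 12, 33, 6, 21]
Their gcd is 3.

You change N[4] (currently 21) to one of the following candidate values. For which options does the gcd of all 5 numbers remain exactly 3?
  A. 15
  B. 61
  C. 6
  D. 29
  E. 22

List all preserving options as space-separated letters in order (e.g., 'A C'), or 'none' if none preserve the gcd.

Old gcd = 3; gcd of others (without N[4]) = 3
New gcd for candidate v: gcd(3, v). Preserves old gcd iff gcd(3, v) = 3.
  Option A: v=15, gcd(3,15)=3 -> preserves
  Option B: v=61, gcd(3,61)=1 -> changes
  Option C: v=6, gcd(3,6)=3 -> preserves
  Option D: v=29, gcd(3,29)=1 -> changes
  Option E: v=22, gcd(3,22)=1 -> changes

Answer: A C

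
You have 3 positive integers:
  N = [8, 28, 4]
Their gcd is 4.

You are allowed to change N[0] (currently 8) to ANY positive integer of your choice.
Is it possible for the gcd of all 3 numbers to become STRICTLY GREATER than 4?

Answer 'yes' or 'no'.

Current gcd = 4
gcd of all OTHER numbers (without N[0]=8): gcd([28, 4]) = 4
The new gcd after any change is gcd(4, new_value).
This can be at most 4.
Since 4 = old gcd 4, the gcd can only stay the same or decrease.

Answer: no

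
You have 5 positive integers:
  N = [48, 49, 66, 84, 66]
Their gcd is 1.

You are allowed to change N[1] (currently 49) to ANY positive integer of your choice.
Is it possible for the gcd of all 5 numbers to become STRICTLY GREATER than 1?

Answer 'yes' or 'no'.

Answer: yes

Derivation:
Current gcd = 1
gcd of all OTHER numbers (without N[1]=49): gcd([48, 66, 84, 66]) = 6
The new gcd after any change is gcd(6, new_value).
This can be at most 6.
Since 6 > old gcd 1, the gcd CAN increase (e.g., set N[1] = 6).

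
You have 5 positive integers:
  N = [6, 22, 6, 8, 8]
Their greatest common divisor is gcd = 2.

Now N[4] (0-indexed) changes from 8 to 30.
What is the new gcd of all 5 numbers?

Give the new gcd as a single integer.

Answer: 2

Derivation:
Numbers: [6, 22, 6, 8, 8], gcd = 2
Change: index 4, 8 -> 30
gcd of the OTHER numbers (without index 4): gcd([6, 22, 6, 8]) = 2
New gcd = gcd(g_others, new_val) = gcd(2, 30) = 2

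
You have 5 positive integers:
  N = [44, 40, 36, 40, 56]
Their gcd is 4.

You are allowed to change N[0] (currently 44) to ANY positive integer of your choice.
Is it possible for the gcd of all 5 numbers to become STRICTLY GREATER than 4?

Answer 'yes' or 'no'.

Current gcd = 4
gcd of all OTHER numbers (without N[0]=44): gcd([40, 36, 40, 56]) = 4
The new gcd after any change is gcd(4, new_value).
This can be at most 4.
Since 4 = old gcd 4, the gcd can only stay the same or decrease.

Answer: no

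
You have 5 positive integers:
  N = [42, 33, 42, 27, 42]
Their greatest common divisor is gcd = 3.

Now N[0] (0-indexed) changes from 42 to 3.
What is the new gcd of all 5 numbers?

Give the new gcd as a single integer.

Numbers: [42, 33, 42, 27, 42], gcd = 3
Change: index 0, 42 -> 3
gcd of the OTHER numbers (without index 0): gcd([33, 42, 27, 42]) = 3
New gcd = gcd(g_others, new_val) = gcd(3, 3) = 3

Answer: 3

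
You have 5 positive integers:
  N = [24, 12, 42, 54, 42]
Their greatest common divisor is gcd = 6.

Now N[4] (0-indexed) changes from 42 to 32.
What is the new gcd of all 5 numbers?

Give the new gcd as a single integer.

Answer: 2

Derivation:
Numbers: [24, 12, 42, 54, 42], gcd = 6
Change: index 4, 42 -> 32
gcd of the OTHER numbers (without index 4): gcd([24, 12, 42, 54]) = 6
New gcd = gcd(g_others, new_val) = gcd(6, 32) = 2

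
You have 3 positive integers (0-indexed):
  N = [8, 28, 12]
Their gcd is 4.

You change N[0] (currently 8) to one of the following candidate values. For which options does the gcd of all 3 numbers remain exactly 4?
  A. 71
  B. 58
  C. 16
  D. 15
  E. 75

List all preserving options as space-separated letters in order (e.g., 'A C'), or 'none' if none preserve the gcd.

Answer: C

Derivation:
Old gcd = 4; gcd of others (without N[0]) = 4
New gcd for candidate v: gcd(4, v). Preserves old gcd iff gcd(4, v) = 4.
  Option A: v=71, gcd(4,71)=1 -> changes
  Option B: v=58, gcd(4,58)=2 -> changes
  Option C: v=16, gcd(4,16)=4 -> preserves
  Option D: v=15, gcd(4,15)=1 -> changes
  Option E: v=75, gcd(4,75)=1 -> changes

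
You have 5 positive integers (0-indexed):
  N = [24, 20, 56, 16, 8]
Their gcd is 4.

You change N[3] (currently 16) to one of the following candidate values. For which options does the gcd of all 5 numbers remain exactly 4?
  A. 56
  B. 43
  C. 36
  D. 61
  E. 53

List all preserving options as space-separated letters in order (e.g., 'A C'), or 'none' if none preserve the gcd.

Answer: A C

Derivation:
Old gcd = 4; gcd of others (without N[3]) = 4
New gcd for candidate v: gcd(4, v). Preserves old gcd iff gcd(4, v) = 4.
  Option A: v=56, gcd(4,56)=4 -> preserves
  Option B: v=43, gcd(4,43)=1 -> changes
  Option C: v=36, gcd(4,36)=4 -> preserves
  Option D: v=61, gcd(4,61)=1 -> changes
  Option E: v=53, gcd(4,53)=1 -> changes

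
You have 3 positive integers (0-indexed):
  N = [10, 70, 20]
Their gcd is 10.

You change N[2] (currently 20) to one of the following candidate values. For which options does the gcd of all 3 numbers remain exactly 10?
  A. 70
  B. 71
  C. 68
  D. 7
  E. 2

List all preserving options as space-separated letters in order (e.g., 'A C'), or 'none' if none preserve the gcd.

Answer: A

Derivation:
Old gcd = 10; gcd of others (without N[2]) = 10
New gcd for candidate v: gcd(10, v). Preserves old gcd iff gcd(10, v) = 10.
  Option A: v=70, gcd(10,70)=10 -> preserves
  Option B: v=71, gcd(10,71)=1 -> changes
  Option C: v=68, gcd(10,68)=2 -> changes
  Option D: v=7, gcd(10,7)=1 -> changes
  Option E: v=2, gcd(10,2)=2 -> changes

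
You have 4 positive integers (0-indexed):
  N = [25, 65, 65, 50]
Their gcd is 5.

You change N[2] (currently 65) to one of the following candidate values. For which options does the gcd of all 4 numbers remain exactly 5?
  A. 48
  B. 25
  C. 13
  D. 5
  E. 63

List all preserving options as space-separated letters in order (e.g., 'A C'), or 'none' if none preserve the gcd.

Answer: B D

Derivation:
Old gcd = 5; gcd of others (without N[2]) = 5
New gcd for candidate v: gcd(5, v). Preserves old gcd iff gcd(5, v) = 5.
  Option A: v=48, gcd(5,48)=1 -> changes
  Option B: v=25, gcd(5,25)=5 -> preserves
  Option C: v=13, gcd(5,13)=1 -> changes
  Option D: v=5, gcd(5,5)=5 -> preserves
  Option E: v=63, gcd(5,63)=1 -> changes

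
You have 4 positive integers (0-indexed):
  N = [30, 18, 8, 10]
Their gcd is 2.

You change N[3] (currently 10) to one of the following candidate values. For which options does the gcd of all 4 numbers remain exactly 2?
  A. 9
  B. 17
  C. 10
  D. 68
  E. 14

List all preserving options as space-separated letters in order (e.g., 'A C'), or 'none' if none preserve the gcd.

Old gcd = 2; gcd of others (without N[3]) = 2
New gcd for candidate v: gcd(2, v). Preserves old gcd iff gcd(2, v) = 2.
  Option A: v=9, gcd(2,9)=1 -> changes
  Option B: v=17, gcd(2,17)=1 -> changes
  Option C: v=10, gcd(2,10)=2 -> preserves
  Option D: v=68, gcd(2,68)=2 -> preserves
  Option E: v=14, gcd(2,14)=2 -> preserves

Answer: C D E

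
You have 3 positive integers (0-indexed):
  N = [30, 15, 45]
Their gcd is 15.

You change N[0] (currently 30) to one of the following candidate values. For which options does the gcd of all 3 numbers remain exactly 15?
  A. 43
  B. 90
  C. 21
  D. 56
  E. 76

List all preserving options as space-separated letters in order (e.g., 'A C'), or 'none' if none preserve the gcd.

Answer: B

Derivation:
Old gcd = 15; gcd of others (without N[0]) = 15
New gcd for candidate v: gcd(15, v). Preserves old gcd iff gcd(15, v) = 15.
  Option A: v=43, gcd(15,43)=1 -> changes
  Option B: v=90, gcd(15,90)=15 -> preserves
  Option C: v=21, gcd(15,21)=3 -> changes
  Option D: v=56, gcd(15,56)=1 -> changes
  Option E: v=76, gcd(15,76)=1 -> changes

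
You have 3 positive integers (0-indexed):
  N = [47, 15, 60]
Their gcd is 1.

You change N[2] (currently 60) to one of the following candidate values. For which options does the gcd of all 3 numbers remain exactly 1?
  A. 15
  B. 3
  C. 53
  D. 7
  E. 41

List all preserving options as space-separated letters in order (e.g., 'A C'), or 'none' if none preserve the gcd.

Old gcd = 1; gcd of others (without N[2]) = 1
New gcd for candidate v: gcd(1, v). Preserves old gcd iff gcd(1, v) = 1.
  Option A: v=15, gcd(1,15)=1 -> preserves
  Option B: v=3, gcd(1,3)=1 -> preserves
  Option C: v=53, gcd(1,53)=1 -> preserves
  Option D: v=7, gcd(1,7)=1 -> preserves
  Option E: v=41, gcd(1,41)=1 -> preserves

Answer: A B C D E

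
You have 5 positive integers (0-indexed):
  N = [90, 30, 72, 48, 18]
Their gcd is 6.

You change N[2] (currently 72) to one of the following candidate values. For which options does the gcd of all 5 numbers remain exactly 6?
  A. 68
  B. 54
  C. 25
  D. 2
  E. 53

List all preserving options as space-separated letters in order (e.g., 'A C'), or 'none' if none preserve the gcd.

Answer: B

Derivation:
Old gcd = 6; gcd of others (without N[2]) = 6
New gcd for candidate v: gcd(6, v). Preserves old gcd iff gcd(6, v) = 6.
  Option A: v=68, gcd(6,68)=2 -> changes
  Option B: v=54, gcd(6,54)=6 -> preserves
  Option C: v=25, gcd(6,25)=1 -> changes
  Option D: v=2, gcd(6,2)=2 -> changes
  Option E: v=53, gcd(6,53)=1 -> changes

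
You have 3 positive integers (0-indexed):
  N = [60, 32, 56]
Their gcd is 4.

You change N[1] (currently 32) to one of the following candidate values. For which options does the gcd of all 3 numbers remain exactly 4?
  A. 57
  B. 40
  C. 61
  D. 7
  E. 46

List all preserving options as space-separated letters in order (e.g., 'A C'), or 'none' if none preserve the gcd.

Answer: B

Derivation:
Old gcd = 4; gcd of others (without N[1]) = 4
New gcd for candidate v: gcd(4, v). Preserves old gcd iff gcd(4, v) = 4.
  Option A: v=57, gcd(4,57)=1 -> changes
  Option B: v=40, gcd(4,40)=4 -> preserves
  Option C: v=61, gcd(4,61)=1 -> changes
  Option D: v=7, gcd(4,7)=1 -> changes
  Option E: v=46, gcd(4,46)=2 -> changes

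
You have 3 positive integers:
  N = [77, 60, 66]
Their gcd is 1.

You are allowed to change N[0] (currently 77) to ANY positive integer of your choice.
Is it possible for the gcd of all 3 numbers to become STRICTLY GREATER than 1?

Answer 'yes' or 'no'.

Current gcd = 1
gcd of all OTHER numbers (without N[0]=77): gcd([60, 66]) = 6
The new gcd after any change is gcd(6, new_value).
This can be at most 6.
Since 6 > old gcd 1, the gcd CAN increase (e.g., set N[0] = 6).

Answer: yes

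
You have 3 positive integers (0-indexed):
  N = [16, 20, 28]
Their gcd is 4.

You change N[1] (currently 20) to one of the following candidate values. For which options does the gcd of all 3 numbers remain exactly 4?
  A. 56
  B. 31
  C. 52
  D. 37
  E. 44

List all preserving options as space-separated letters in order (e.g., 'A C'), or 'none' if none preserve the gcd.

Answer: A C E

Derivation:
Old gcd = 4; gcd of others (without N[1]) = 4
New gcd for candidate v: gcd(4, v). Preserves old gcd iff gcd(4, v) = 4.
  Option A: v=56, gcd(4,56)=4 -> preserves
  Option B: v=31, gcd(4,31)=1 -> changes
  Option C: v=52, gcd(4,52)=4 -> preserves
  Option D: v=37, gcd(4,37)=1 -> changes
  Option E: v=44, gcd(4,44)=4 -> preserves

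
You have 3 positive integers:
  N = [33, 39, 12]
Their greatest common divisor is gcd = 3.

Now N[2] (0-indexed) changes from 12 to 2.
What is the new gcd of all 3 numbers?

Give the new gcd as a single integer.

Numbers: [33, 39, 12], gcd = 3
Change: index 2, 12 -> 2
gcd of the OTHER numbers (without index 2): gcd([33, 39]) = 3
New gcd = gcd(g_others, new_val) = gcd(3, 2) = 1

Answer: 1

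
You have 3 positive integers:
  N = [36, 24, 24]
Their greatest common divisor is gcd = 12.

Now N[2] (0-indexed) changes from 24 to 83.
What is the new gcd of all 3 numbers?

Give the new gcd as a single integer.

Answer: 1

Derivation:
Numbers: [36, 24, 24], gcd = 12
Change: index 2, 24 -> 83
gcd of the OTHER numbers (without index 2): gcd([36, 24]) = 12
New gcd = gcd(g_others, new_val) = gcd(12, 83) = 1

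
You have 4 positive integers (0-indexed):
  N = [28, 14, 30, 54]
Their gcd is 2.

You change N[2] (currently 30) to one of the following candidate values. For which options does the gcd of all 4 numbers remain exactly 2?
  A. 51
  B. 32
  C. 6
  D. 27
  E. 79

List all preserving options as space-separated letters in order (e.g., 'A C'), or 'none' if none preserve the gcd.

Answer: B C

Derivation:
Old gcd = 2; gcd of others (without N[2]) = 2
New gcd for candidate v: gcd(2, v). Preserves old gcd iff gcd(2, v) = 2.
  Option A: v=51, gcd(2,51)=1 -> changes
  Option B: v=32, gcd(2,32)=2 -> preserves
  Option C: v=6, gcd(2,6)=2 -> preserves
  Option D: v=27, gcd(2,27)=1 -> changes
  Option E: v=79, gcd(2,79)=1 -> changes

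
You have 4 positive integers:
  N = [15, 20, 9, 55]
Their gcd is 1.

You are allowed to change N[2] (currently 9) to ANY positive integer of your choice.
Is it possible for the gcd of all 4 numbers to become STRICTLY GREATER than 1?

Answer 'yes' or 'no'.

Current gcd = 1
gcd of all OTHER numbers (without N[2]=9): gcd([15, 20, 55]) = 5
The new gcd after any change is gcd(5, new_value).
This can be at most 5.
Since 5 > old gcd 1, the gcd CAN increase (e.g., set N[2] = 5).

Answer: yes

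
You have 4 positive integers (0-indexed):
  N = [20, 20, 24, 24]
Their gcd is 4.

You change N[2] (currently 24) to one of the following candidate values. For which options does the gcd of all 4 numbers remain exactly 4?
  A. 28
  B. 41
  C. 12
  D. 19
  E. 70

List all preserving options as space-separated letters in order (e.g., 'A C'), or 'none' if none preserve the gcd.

Old gcd = 4; gcd of others (without N[2]) = 4
New gcd for candidate v: gcd(4, v). Preserves old gcd iff gcd(4, v) = 4.
  Option A: v=28, gcd(4,28)=4 -> preserves
  Option B: v=41, gcd(4,41)=1 -> changes
  Option C: v=12, gcd(4,12)=4 -> preserves
  Option D: v=19, gcd(4,19)=1 -> changes
  Option E: v=70, gcd(4,70)=2 -> changes

Answer: A C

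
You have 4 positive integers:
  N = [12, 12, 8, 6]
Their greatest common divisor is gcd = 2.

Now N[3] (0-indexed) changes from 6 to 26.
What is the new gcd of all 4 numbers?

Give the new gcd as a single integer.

Answer: 2

Derivation:
Numbers: [12, 12, 8, 6], gcd = 2
Change: index 3, 6 -> 26
gcd of the OTHER numbers (without index 3): gcd([12, 12, 8]) = 4
New gcd = gcd(g_others, new_val) = gcd(4, 26) = 2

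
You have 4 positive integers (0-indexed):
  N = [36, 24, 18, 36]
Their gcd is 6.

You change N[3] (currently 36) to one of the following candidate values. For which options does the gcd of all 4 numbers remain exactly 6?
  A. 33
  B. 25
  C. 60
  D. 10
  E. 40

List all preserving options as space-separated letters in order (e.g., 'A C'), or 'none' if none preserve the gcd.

Old gcd = 6; gcd of others (without N[3]) = 6
New gcd for candidate v: gcd(6, v). Preserves old gcd iff gcd(6, v) = 6.
  Option A: v=33, gcd(6,33)=3 -> changes
  Option B: v=25, gcd(6,25)=1 -> changes
  Option C: v=60, gcd(6,60)=6 -> preserves
  Option D: v=10, gcd(6,10)=2 -> changes
  Option E: v=40, gcd(6,40)=2 -> changes

Answer: C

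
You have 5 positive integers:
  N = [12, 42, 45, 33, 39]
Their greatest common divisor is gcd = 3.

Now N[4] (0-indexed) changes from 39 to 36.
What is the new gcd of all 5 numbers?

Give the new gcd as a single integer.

Numbers: [12, 42, 45, 33, 39], gcd = 3
Change: index 4, 39 -> 36
gcd of the OTHER numbers (without index 4): gcd([12, 42, 45, 33]) = 3
New gcd = gcd(g_others, new_val) = gcd(3, 36) = 3

Answer: 3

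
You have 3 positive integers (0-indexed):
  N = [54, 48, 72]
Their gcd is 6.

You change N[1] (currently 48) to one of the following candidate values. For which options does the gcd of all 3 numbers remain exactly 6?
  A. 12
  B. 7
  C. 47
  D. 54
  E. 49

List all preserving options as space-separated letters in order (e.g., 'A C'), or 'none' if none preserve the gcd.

Old gcd = 6; gcd of others (without N[1]) = 18
New gcd for candidate v: gcd(18, v). Preserves old gcd iff gcd(18, v) = 6.
  Option A: v=12, gcd(18,12)=6 -> preserves
  Option B: v=7, gcd(18,7)=1 -> changes
  Option C: v=47, gcd(18,47)=1 -> changes
  Option D: v=54, gcd(18,54)=18 -> changes
  Option E: v=49, gcd(18,49)=1 -> changes

Answer: A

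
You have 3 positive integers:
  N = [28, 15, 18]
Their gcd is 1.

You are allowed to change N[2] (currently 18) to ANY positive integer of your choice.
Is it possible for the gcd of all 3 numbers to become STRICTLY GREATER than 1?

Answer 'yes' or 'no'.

Answer: no

Derivation:
Current gcd = 1
gcd of all OTHER numbers (without N[2]=18): gcd([28, 15]) = 1
The new gcd after any change is gcd(1, new_value).
This can be at most 1.
Since 1 = old gcd 1, the gcd can only stay the same or decrease.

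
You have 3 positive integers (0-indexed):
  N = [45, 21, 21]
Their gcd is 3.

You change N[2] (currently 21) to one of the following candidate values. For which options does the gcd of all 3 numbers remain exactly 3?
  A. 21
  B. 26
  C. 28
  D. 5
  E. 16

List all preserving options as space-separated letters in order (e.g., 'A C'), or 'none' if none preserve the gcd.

Answer: A

Derivation:
Old gcd = 3; gcd of others (without N[2]) = 3
New gcd for candidate v: gcd(3, v). Preserves old gcd iff gcd(3, v) = 3.
  Option A: v=21, gcd(3,21)=3 -> preserves
  Option B: v=26, gcd(3,26)=1 -> changes
  Option C: v=28, gcd(3,28)=1 -> changes
  Option D: v=5, gcd(3,5)=1 -> changes
  Option E: v=16, gcd(3,16)=1 -> changes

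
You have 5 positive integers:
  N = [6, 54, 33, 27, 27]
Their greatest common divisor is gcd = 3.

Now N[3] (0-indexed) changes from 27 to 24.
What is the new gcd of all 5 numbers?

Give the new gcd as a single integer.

Answer: 3

Derivation:
Numbers: [6, 54, 33, 27, 27], gcd = 3
Change: index 3, 27 -> 24
gcd of the OTHER numbers (without index 3): gcd([6, 54, 33, 27]) = 3
New gcd = gcd(g_others, new_val) = gcd(3, 24) = 3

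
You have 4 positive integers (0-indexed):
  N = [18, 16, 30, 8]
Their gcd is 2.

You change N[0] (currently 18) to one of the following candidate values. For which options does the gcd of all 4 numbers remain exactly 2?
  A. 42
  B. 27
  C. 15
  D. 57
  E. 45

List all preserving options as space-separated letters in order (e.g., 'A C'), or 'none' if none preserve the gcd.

Answer: A

Derivation:
Old gcd = 2; gcd of others (without N[0]) = 2
New gcd for candidate v: gcd(2, v). Preserves old gcd iff gcd(2, v) = 2.
  Option A: v=42, gcd(2,42)=2 -> preserves
  Option B: v=27, gcd(2,27)=1 -> changes
  Option C: v=15, gcd(2,15)=1 -> changes
  Option D: v=57, gcd(2,57)=1 -> changes
  Option E: v=45, gcd(2,45)=1 -> changes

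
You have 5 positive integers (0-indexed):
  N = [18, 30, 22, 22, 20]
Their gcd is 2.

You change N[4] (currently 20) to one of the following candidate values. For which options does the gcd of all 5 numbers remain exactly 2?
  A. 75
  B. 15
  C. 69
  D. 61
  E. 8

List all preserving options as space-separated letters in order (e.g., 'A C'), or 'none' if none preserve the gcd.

Old gcd = 2; gcd of others (without N[4]) = 2
New gcd for candidate v: gcd(2, v). Preserves old gcd iff gcd(2, v) = 2.
  Option A: v=75, gcd(2,75)=1 -> changes
  Option B: v=15, gcd(2,15)=1 -> changes
  Option C: v=69, gcd(2,69)=1 -> changes
  Option D: v=61, gcd(2,61)=1 -> changes
  Option E: v=8, gcd(2,8)=2 -> preserves

Answer: E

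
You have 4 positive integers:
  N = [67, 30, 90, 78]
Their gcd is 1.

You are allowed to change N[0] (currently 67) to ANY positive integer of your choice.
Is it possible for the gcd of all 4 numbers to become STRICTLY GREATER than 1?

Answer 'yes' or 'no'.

Answer: yes

Derivation:
Current gcd = 1
gcd of all OTHER numbers (without N[0]=67): gcd([30, 90, 78]) = 6
The new gcd after any change is gcd(6, new_value).
This can be at most 6.
Since 6 > old gcd 1, the gcd CAN increase (e.g., set N[0] = 6).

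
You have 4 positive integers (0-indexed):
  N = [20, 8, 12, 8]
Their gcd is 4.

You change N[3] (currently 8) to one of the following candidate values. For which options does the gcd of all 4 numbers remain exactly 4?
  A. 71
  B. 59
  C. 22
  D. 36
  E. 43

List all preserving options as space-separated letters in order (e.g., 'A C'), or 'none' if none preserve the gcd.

Answer: D

Derivation:
Old gcd = 4; gcd of others (without N[3]) = 4
New gcd for candidate v: gcd(4, v). Preserves old gcd iff gcd(4, v) = 4.
  Option A: v=71, gcd(4,71)=1 -> changes
  Option B: v=59, gcd(4,59)=1 -> changes
  Option C: v=22, gcd(4,22)=2 -> changes
  Option D: v=36, gcd(4,36)=4 -> preserves
  Option E: v=43, gcd(4,43)=1 -> changes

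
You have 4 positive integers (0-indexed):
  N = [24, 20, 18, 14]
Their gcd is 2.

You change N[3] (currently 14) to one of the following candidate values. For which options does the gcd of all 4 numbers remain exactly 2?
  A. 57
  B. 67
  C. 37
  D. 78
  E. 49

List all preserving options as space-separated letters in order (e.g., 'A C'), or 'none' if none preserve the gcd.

Answer: D

Derivation:
Old gcd = 2; gcd of others (without N[3]) = 2
New gcd for candidate v: gcd(2, v). Preserves old gcd iff gcd(2, v) = 2.
  Option A: v=57, gcd(2,57)=1 -> changes
  Option B: v=67, gcd(2,67)=1 -> changes
  Option C: v=37, gcd(2,37)=1 -> changes
  Option D: v=78, gcd(2,78)=2 -> preserves
  Option E: v=49, gcd(2,49)=1 -> changes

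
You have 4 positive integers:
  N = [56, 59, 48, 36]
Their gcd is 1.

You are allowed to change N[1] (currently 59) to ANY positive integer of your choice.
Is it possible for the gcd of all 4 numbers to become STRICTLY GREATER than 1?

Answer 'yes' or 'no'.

Answer: yes

Derivation:
Current gcd = 1
gcd of all OTHER numbers (without N[1]=59): gcd([56, 48, 36]) = 4
The new gcd after any change is gcd(4, new_value).
This can be at most 4.
Since 4 > old gcd 1, the gcd CAN increase (e.g., set N[1] = 4).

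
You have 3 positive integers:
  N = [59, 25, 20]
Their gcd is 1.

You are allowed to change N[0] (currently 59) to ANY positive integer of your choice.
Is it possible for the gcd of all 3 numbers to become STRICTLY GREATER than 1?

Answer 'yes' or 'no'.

Current gcd = 1
gcd of all OTHER numbers (without N[0]=59): gcd([25, 20]) = 5
The new gcd after any change is gcd(5, new_value).
This can be at most 5.
Since 5 > old gcd 1, the gcd CAN increase (e.g., set N[0] = 5).

Answer: yes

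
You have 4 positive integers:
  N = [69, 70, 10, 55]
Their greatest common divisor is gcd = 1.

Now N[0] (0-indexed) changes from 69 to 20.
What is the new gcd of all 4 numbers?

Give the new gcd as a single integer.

Numbers: [69, 70, 10, 55], gcd = 1
Change: index 0, 69 -> 20
gcd of the OTHER numbers (without index 0): gcd([70, 10, 55]) = 5
New gcd = gcd(g_others, new_val) = gcd(5, 20) = 5

Answer: 5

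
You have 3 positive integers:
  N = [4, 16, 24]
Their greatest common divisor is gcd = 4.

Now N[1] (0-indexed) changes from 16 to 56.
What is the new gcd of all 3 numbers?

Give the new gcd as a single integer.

Answer: 4

Derivation:
Numbers: [4, 16, 24], gcd = 4
Change: index 1, 16 -> 56
gcd of the OTHER numbers (without index 1): gcd([4, 24]) = 4
New gcd = gcd(g_others, new_val) = gcd(4, 56) = 4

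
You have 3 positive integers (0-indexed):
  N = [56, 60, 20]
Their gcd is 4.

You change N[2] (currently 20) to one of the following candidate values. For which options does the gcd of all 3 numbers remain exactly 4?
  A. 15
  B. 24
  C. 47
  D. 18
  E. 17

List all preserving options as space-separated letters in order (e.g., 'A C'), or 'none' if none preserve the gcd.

Old gcd = 4; gcd of others (without N[2]) = 4
New gcd for candidate v: gcd(4, v). Preserves old gcd iff gcd(4, v) = 4.
  Option A: v=15, gcd(4,15)=1 -> changes
  Option B: v=24, gcd(4,24)=4 -> preserves
  Option C: v=47, gcd(4,47)=1 -> changes
  Option D: v=18, gcd(4,18)=2 -> changes
  Option E: v=17, gcd(4,17)=1 -> changes

Answer: B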